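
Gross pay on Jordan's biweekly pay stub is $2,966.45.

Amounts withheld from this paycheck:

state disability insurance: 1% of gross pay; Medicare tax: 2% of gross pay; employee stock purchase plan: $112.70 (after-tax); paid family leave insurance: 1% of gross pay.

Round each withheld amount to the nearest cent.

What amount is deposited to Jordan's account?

Medicare tax: $2,966.45 × 0.02 = $59.33
Paid family leave insurance: $2,966.45 × 0.01 = $29.66
State disability insurance: $2,966.45 × 0.01 = $29.66
Employee stock purchase plan: $112.70
Total deductions = $59.33 + $29.66 + $29.66 + $112.70 = $231.35
Net pay = $2,966.45 − $231.35 = $2,735.10

$2,735.10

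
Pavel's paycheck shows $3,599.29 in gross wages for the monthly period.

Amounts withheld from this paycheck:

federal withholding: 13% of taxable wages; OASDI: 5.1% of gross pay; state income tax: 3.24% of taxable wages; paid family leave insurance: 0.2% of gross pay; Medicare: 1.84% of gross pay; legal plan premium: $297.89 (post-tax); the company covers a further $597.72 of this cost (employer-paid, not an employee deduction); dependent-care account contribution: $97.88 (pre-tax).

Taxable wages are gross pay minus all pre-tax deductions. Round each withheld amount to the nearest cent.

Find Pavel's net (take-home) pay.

Dependent-care account contribution: $97.88
Taxable wages = $3,599.29 − $97.88 = $3,501.41
Federal withholding: $3,501.41 × 0.13 = $455.18
State income tax: $3,501.41 × 0.0324 = $113.45
Medicare: $3,599.29 × 0.0184 = $66.23
OASDI: $3,599.29 × 0.051 = $183.56
Paid family leave insurance: $3,599.29 × 0.002 = $7.20
Legal plan premium: $297.89
(Employer's $597.72 toward legal plan premium is not withheld from the employee.)
Total deductions = $97.88 + $455.18 + $113.45 + $66.23 + $183.56 + $7.20 + $297.89 = $1,221.39
Net pay = $3,599.29 − $1,221.39 = $2,377.90

$2,377.90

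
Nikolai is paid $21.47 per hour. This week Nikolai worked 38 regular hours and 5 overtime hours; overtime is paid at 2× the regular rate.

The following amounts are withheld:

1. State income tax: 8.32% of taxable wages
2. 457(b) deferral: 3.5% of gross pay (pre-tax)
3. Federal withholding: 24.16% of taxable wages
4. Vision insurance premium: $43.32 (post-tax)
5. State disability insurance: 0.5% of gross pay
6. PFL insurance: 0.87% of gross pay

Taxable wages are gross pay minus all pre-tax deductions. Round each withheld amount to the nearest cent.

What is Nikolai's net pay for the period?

$614.04

Regular pay: 38 × $21.47 = $815.86
Overtime pay: 5 × $21.47 × 2 = $214.70
Gross pay = $815.86 + $214.70 = $1,030.56
457(b) deferral: $1,030.56 × 0.035 = $36.07
Taxable wages = $1,030.56 − $36.07 = $994.49
Federal withholding: $994.49 × 0.2416 = $240.27
State income tax: $994.49 × 0.0832 = $82.74
State disability insurance: $1,030.56 × 0.005 = $5.15
PFL insurance: $1,030.56 × 0.0087 = $8.97
Vision insurance premium: $43.32
Total deductions = $36.07 + $240.27 + $82.74 + $5.15 + $8.97 + $43.32 = $416.52
Net pay = $1,030.56 − $416.52 = $614.04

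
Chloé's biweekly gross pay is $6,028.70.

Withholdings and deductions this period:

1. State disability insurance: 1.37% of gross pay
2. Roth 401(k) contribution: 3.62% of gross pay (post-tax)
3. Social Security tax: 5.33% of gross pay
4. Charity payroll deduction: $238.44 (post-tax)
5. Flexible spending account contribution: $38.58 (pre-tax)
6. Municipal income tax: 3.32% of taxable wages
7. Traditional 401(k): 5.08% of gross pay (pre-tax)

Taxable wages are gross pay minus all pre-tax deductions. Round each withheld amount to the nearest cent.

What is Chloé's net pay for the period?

$4,634.56

Traditional 401(k): $6,028.70 × 0.0508 = $306.26
Flexible spending account contribution: $38.58
Pre-tax total = $306.26 + $38.58 = $344.84
Taxable wages = $6,028.70 − $344.84 = $5,683.86
Municipal income tax: $5,683.86 × 0.0332 = $188.70
Social Security tax: $6,028.70 × 0.0533 = $321.33
State disability insurance: $6,028.70 × 0.0137 = $82.59
Charity payroll deduction: $238.44
Roth 401(k) contribution: $6,028.70 × 0.0362 = $218.24
Total deductions = $306.26 + $38.58 + $188.70 + $321.33 + $82.59 + $238.44 + $218.24 = $1,394.14
Net pay = $6,028.70 − $1,394.14 = $4,634.56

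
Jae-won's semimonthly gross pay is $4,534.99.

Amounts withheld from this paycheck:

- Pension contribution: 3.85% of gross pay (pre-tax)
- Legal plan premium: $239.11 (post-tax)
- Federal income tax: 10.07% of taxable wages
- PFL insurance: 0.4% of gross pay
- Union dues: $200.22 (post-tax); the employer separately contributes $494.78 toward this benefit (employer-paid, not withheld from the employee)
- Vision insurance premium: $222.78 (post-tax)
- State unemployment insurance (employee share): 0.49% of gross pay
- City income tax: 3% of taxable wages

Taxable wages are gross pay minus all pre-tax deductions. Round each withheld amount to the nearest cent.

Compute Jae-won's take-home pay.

Pension contribution: $4,534.99 × 0.0385 = $174.60
Taxable wages = $4,534.99 − $174.60 = $4,360.39
Federal income tax: $4,360.39 × 0.1007 = $439.09
City income tax: $4,360.39 × 0.03 = $130.81
State unemployment insurance (employee share): $4,534.99 × 0.0049 = $22.22
PFL insurance: $4,534.99 × 0.004 = $18.14
Union dues: $200.22
Vision insurance premium: $222.78
Legal plan premium: $239.11
(Employer's $494.78 toward union dues is not withheld from the employee.)
Total deductions = $174.60 + $439.09 + $130.81 + $22.22 + $18.14 + $200.22 + $222.78 + $239.11 = $1,446.97
Net pay = $4,534.99 − $1,446.97 = $3,088.02

$3,088.02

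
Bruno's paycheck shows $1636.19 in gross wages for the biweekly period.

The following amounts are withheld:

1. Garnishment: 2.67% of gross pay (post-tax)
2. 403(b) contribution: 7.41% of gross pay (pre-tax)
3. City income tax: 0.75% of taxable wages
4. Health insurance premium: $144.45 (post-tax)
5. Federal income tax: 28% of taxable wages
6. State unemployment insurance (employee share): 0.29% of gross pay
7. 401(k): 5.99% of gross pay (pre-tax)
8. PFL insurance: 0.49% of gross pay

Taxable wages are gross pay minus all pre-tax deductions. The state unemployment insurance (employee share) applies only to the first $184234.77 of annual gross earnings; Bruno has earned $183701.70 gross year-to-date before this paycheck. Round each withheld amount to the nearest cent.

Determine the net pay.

$811.86

403(b) contribution: $1636.19 × 0.0741 = $121.24
401(k): $1636.19 × 0.0599 = $98.01
Pre-tax total = $121.24 + $98.01 = $219.25
Taxable wages = $1636.19 − $219.25 = $1416.94
City income tax: $1416.94 × 0.0075 = $10.63
Federal income tax: $1416.94 × 0.28 = $396.74
State unemployment insurance (employee share): only $184234.77 − $183701.70 = $533.07 of this check is subject → $533.07 × 0.0029 = $1.55
PFL insurance: $1636.19 × 0.0049 = $8.02
Health insurance premium: $144.45
Garnishment: $1636.19 × 0.0267 = $43.69
Total deductions = $121.24 + $98.01 + $10.63 + $396.74 + $1.55 + $8.02 + $144.45 + $43.69 = $824.33
Net pay = $1636.19 − $824.33 = $811.86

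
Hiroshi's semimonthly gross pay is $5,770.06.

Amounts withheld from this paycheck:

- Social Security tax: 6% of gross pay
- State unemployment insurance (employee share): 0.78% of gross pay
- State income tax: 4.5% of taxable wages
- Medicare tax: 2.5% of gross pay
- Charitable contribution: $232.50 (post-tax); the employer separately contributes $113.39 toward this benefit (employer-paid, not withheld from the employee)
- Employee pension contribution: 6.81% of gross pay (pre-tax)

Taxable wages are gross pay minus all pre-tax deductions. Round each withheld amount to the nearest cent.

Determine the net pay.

Employee pension contribution: $5,770.06 × 0.0681 = $392.94
Taxable wages = $5,770.06 − $392.94 = $5,377.12
State income tax: $5,377.12 × 0.045 = $241.97
State unemployment insurance (employee share): $5,770.06 × 0.0078 = $45.01
Social Security tax: $5,770.06 × 0.06 = $346.20
Medicare tax: $5,770.06 × 0.025 = $144.25
Charitable contribution: $232.50
(Employer's $113.39 toward charitable contribution is not withheld from the employee.)
Total deductions = $392.94 + $241.97 + $45.01 + $346.20 + $144.25 + $232.50 = $1,402.87
Net pay = $5,770.06 − $1,402.87 = $4,367.19

$4,367.19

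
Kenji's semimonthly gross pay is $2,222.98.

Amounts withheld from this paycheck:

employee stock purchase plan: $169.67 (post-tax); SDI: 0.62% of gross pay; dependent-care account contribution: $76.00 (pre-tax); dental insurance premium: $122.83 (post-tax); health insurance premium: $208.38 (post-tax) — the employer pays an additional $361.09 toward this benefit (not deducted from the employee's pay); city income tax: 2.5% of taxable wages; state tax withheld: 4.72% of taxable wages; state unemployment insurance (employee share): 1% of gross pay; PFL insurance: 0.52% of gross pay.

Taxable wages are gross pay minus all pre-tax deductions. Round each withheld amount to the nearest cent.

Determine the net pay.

$1,443.52

Dependent-care account contribution: $76.00
Taxable wages = $2,222.98 − $76.00 = $2,146.98
State tax withheld: $2,146.98 × 0.0472 = $101.34
City income tax: $2,146.98 × 0.025 = $53.67
PFL insurance: $2,222.98 × 0.0052 = $11.56
State unemployment insurance (employee share): $2,222.98 × 0.01 = $22.23
SDI: $2,222.98 × 0.0062 = $13.78
Employee stock purchase plan: $169.67
Dental insurance premium: $122.83
Health insurance premium: $208.38
(Employer's $361.09 toward health insurance premium is not withheld from the employee.)
Total deductions = $76.00 + $101.34 + $53.67 + $11.56 + $22.23 + $13.78 + $169.67 + $122.83 + $208.38 = $779.46
Net pay = $2,222.98 − $779.46 = $1,443.52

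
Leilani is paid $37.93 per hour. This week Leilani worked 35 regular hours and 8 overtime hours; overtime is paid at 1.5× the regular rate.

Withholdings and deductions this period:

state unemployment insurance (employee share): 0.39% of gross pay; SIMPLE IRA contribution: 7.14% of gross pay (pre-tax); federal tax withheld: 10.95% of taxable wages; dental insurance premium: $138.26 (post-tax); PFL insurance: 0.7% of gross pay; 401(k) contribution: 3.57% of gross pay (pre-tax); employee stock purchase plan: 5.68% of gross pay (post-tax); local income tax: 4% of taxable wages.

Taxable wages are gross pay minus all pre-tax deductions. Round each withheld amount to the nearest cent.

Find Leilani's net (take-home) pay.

Regular pay: 35 × $37.93 = $1327.55
Overtime pay: 8 × $37.93 × 1.5 = $455.16
Gross pay = $1327.55 + $455.16 = $1782.71
SIMPLE IRA contribution: $1782.71 × 0.0714 = $127.29
401(k) contribution: $1782.71 × 0.0357 = $63.64
Pre-tax total = $127.29 + $63.64 = $190.93
Taxable wages = $1782.71 − $190.93 = $1591.78
Local income tax: $1591.78 × 0.04 = $63.67
Federal tax withheld: $1591.78 × 0.1095 = $174.30
State unemployment insurance (employee share): $1782.71 × 0.0039 = $6.95
PFL insurance: $1782.71 × 0.007 = $12.48
Employee stock purchase plan: $1782.71 × 0.0568 = $101.26
Dental insurance premium: $138.26
Total deductions = $127.29 + $63.64 + $63.67 + $174.30 + $6.95 + $12.48 + $101.26 + $138.26 = $687.85
Net pay = $1782.71 − $687.85 = $1094.86

$1094.86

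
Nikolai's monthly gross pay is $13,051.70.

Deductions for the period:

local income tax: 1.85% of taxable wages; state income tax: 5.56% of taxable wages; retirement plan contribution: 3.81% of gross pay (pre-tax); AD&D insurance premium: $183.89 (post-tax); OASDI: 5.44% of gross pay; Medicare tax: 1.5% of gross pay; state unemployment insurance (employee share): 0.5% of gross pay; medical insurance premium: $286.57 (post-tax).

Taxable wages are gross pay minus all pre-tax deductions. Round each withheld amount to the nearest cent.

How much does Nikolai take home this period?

$10,182.63

Retirement plan contribution: $13,051.70 × 0.0381 = $497.27
Taxable wages = $13,051.70 − $497.27 = $12,554.43
Local income tax: $12,554.43 × 0.0185 = $232.26
State income tax: $12,554.43 × 0.0556 = $698.03
OASDI: $13,051.70 × 0.0544 = $710.01
Medicare tax: $13,051.70 × 0.015 = $195.78
State unemployment insurance (employee share): $13,051.70 × 0.005 = $65.26
Medical insurance premium: $286.57
AD&D insurance premium: $183.89
Total deductions = $497.27 + $232.26 + $698.03 + $710.01 + $195.78 + $65.26 + $286.57 + $183.89 = $2,869.07
Net pay = $13,051.70 − $2,869.07 = $10,182.63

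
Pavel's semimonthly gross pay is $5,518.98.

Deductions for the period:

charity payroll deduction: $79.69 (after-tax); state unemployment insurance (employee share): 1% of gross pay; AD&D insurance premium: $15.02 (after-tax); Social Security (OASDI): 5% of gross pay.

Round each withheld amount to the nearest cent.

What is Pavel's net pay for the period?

State unemployment insurance (employee share): $5,518.98 × 0.01 = $55.19
Social Security (OASDI): $5,518.98 × 0.05 = $275.95
AD&D insurance premium: $15.02
Charity payroll deduction: $79.69
Total deductions = $55.19 + $275.95 + $15.02 + $79.69 = $425.85
Net pay = $5,518.98 − $425.85 = $5,093.13

$5,093.13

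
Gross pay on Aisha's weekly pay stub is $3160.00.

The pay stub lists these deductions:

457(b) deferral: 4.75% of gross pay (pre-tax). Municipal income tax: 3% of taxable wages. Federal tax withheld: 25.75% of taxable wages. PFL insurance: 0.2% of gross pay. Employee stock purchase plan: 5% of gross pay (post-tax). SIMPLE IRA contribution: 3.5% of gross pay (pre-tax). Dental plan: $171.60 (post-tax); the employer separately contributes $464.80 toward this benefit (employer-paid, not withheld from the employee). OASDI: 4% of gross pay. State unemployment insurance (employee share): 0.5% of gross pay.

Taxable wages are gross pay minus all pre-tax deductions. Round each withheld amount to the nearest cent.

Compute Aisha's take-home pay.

457(b) deferral: $3160.00 × 0.0475 = $150.10
SIMPLE IRA contribution: $3160.00 × 0.035 = $110.60
Pre-tax total = $150.10 + $110.60 = $260.70
Taxable wages = $3160.00 − $260.70 = $2899.30
Federal tax withheld: $2899.30 × 0.2575 = $746.57
Municipal income tax: $2899.30 × 0.03 = $86.98
State unemployment insurance (employee share): $3160.00 × 0.005 = $15.80
PFL insurance: $3160.00 × 0.002 = $6.32
OASDI: $3160.00 × 0.04 = $126.40
Employee stock purchase plan: $3160.00 × 0.05 = $158.00
Dental plan: $171.60
(Employer's $464.80 toward dental plan is not withheld from the employee.)
Total deductions = $150.10 + $110.60 + $746.57 + $86.98 + $15.80 + $6.32 + $126.40 + $158.00 + $171.60 = $1572.37
Net pay = $3160.00 − $1572.37 = $1587.63

$1587.63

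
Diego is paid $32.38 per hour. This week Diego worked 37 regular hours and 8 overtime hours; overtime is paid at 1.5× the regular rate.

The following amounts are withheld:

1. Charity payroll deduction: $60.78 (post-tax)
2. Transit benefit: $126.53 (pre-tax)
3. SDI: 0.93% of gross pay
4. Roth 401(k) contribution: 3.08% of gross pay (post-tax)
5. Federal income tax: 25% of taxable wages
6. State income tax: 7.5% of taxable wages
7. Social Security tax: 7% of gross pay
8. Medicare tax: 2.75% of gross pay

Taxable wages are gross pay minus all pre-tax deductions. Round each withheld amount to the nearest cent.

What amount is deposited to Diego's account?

$706.46

Regular pay: 37 × $32.38 = $1198.06
Overtime pay: 8 × $32.38 × 1.5 = $388.56
Gross pay = $1198.06 + $388.56 = $1586.62
Transit benefit: $126.53
Taxable wages = $1586.62 − $126.53 = $1460.09
State income tax: $1460.09 × 0.075 = $109.51
Federal income tax: $1460.09 × 0.25 = $365.02
SDI: $1586.62 × 0.0093 = $14.76
Medicare tax: $1586.62 × 0.0275 = $43.63
Social Security tax: $1586.62 × 0.07 = $111.06
Roth 401(k) contribution: $1586.62 × 0.0308 = $48.87
Charity payroll deduction: $60.78
Total deductions = $126.53 + $109.51 + $365.02 + $14.76 + $43.63 + $111.06 + $48.87 + $60.78 = $880.16
Net pay = $1586.62 − $880.16 = $706.46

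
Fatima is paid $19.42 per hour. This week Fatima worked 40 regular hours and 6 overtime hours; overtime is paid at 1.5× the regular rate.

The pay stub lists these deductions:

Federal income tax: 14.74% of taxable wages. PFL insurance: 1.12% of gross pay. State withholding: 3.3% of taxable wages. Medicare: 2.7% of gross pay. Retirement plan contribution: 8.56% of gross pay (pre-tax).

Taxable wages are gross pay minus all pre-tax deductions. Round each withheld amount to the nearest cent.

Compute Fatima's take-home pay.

$676.80

Regular pay: 40 × $19.42 = $776.80
Overtime pay: 6 × $19.42 × 1.5 = $174.78
Gross pay = $776.80 + $174.78 = $951.58
Retirement plan contribution: $951.58 × 0.0856 = $81.46
Taxable wages = $951.58 − $81.46 = $870.12
State withholding: $870.12 × 0.033 = $28.71
Federal income tax: $870.12 × 0.1474 = $128.26
Medicare: $951.58 × 0.027 = $25.69
PFL insurance: $951.58 × 0.0112 = $10.66
Total deductions = $81.46 + $28.71 + $128.26 + $25.69 + $10.66 = $274.78
Net pay = $951.58 − $274.78 = $676.80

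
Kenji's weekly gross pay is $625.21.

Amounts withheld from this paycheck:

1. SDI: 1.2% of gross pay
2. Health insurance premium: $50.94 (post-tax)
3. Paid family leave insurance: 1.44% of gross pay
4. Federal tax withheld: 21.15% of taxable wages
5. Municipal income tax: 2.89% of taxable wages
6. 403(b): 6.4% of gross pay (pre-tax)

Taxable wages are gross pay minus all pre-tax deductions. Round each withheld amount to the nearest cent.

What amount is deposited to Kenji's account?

$377.08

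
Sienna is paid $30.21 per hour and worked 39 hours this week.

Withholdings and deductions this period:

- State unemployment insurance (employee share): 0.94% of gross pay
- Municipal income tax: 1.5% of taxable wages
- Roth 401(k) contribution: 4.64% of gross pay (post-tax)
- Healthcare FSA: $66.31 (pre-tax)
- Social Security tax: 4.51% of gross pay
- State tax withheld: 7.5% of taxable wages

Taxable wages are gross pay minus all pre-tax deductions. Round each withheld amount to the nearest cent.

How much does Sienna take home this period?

$892.93

Gross pay: 39 × $30.21 = $1,178.19
Healthcare FSA: $66.31
Taxable wages = $1,178.19 − $66.31 = $1,111.88
Municipal income tax: $1,111.88 × 0.015 = $16.68
State tax withheld: $1,111.88 × 0.075 = $83.39
State unemployment insurance (employee share): $1,178.19 × 0.0094 = $11.07
Social Security tax: $1,178.19 × 0.0451 = $53.14
Roth 401(k) contribution: $1,178.19 × 0.0464 = $54.67
Total deductions = $66.31 + $16.68 + $83.39 + $11.07 + $53.14 + $54.67 = $285.26
Net pay = $1,178.19 − $285.26 = $892.93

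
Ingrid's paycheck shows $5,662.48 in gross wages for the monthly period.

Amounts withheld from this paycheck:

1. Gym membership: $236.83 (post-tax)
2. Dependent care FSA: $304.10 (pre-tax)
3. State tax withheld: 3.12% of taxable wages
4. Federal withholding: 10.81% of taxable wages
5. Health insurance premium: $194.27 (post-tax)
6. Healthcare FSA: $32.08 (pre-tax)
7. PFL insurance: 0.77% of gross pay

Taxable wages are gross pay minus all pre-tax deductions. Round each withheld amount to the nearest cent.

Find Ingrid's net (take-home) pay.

$4,109.65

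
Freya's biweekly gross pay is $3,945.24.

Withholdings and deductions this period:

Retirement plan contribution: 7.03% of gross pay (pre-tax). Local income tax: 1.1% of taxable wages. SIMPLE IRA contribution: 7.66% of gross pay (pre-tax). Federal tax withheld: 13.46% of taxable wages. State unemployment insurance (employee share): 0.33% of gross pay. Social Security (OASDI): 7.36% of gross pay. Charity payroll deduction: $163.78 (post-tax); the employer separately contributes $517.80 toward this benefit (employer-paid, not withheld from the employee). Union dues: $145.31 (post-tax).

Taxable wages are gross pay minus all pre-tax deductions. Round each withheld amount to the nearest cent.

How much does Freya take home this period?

Retirement plan contribution: $3,945.24 × 0.0703 = $277.35
SIMPLE IRA contribution: $3,945.24 × 0.0766 = $302.21
Pre-tax total = $277.35 + $302.21 = $579.56
Taxable wages = $3,945.24 − $579.56 = $3,365.68
Federal tax withheld: $3,365.68 × 0.1346 = $453.02
Local income tax: $3,365.68 × 0.011 = $37.02
Social Security (OASDI): $3,945.24 × 0.0736 = $290.37
State unemployment insurance (employee share): $3,945.24 × 0.0033 = $13.02
Union dues: $145.31
Charity payroll deduction: $163.78
(Employer's $517.80 toward charity payroll deduction is not withheld from the employee.)
Total deductions = $277.35 + $302.21 + $453.02 + $37.02 + $290.37 + $13.02 + $145.31 + $163.78 = $1,682.08
Net pay = $3,945.24 − $1,682.08 = $2,263.16

$2,263.16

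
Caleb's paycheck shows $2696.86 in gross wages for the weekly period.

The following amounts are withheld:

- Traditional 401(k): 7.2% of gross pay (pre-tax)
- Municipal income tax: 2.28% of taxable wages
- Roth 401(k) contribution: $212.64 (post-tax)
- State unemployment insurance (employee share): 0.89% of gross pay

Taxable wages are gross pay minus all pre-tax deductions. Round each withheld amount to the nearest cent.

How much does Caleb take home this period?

$2208.99

Traditional 401(k): $2696.86 × 0.072 = $194.17
Taxable wages = $2696.86 − $194.17 = $2502.69
Municipal income tax: $2502.69 × 0.0228 = $57.06
State unemployment insurance (employee share): $2696.86 × 0.0089 = $24.00
Roth 401(k) contribution: $212.64
Total deductions = $194.17 + $57.06 + $24.00 + $212.64 = $487.87
Net pay = $2696.86 − $487.87 = $2208.99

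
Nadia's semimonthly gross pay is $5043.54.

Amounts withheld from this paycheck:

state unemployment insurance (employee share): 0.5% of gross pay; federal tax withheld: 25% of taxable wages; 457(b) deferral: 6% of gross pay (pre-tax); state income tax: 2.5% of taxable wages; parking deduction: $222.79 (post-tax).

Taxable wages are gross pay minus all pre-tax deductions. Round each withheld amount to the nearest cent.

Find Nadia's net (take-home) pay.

457(b) deferral: $5043.54 × 0.06 = $302.61
Taxable wages = $5043.54 − $302.61 = $4740.93
Federal tax withheld: $4740.93 × 0.25 = $1185.23
State income tax: $4740.93 × 0.025 = $118.52
State unemployment insurance (employee share): $5043.54 × 0.005 = $25.22
Parking deduction: $222.79
Total deductions = $302.61 + $1185.23 + $118.52 + $25.22 + $222.79 = $1854.37
Net pay = $5043.54 − $1854.37 = $3189.17

$3189.17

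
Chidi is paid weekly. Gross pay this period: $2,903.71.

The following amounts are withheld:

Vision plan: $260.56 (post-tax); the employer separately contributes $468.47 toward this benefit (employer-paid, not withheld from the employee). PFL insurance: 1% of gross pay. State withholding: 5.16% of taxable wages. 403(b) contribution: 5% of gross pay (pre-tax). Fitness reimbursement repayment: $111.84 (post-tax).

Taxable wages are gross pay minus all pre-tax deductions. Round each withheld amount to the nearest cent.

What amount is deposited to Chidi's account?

403(b) contribution: $2,903.71 × 0.05 = $145.19
Taxable wages = $2,903.71 − $145.19 = $2,758.52
State withholding: $2,758.52 × 0.0516 = $142.34
PFL insurance: $2,903.71 × 0.01 = $29.04
Vision plan: $260.56
Fitness reimbursement repayment: $111.84
(Employer's $468.47 toward vision plan is not withheld from the employee.)
Total deductions = $145.19 + $142.34 + $29.04 + $260.56 + $111.84 = $688.97
Net pay = $2,903.71 − $688.97 = $2,214.74

$2,214.74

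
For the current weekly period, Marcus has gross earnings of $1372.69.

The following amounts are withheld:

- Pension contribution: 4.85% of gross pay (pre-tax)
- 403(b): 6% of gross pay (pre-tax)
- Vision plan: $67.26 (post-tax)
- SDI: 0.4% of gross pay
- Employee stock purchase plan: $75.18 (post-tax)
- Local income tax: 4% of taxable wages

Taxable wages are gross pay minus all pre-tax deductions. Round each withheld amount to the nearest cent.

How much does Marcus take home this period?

$1026.87

Pension contribution: $1372.69 × 0.0485 = $66.58
403(b): $1372.69 × 0.06 = $82.36
Pre-tax total = $66.58 + $82.36 = $148.94
Taxable wages = $1372.69 − $148.94 = $1223.75
Local income tax: $1223.75 × 0.04 = $48.95
SDI: $1372.69 × 0.004 = $5.49
Employee stock purchase plan: $75.18
Vision plan: $67.26
Total deductions = $66.58 + $82.36 + $48.95 + $5.49 + $75.18 + $67.26 = $345.82
Net pay = $1372.69 − $345.82 = $1026.87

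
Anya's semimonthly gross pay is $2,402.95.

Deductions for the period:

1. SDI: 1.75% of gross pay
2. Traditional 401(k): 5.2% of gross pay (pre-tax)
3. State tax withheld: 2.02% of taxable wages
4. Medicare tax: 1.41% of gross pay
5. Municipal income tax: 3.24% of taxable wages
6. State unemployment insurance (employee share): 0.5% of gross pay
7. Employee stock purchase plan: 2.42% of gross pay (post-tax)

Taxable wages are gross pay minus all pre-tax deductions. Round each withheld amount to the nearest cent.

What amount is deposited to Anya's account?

Traditional 401(k): $2,402.95 × 0.052 = $124.95
Taxable wages = $2,402.95 − $124.95 = $2,278.00
Municipal income tax: $2,278.00 × 0.0324 = $73.81
State tax withheld: $2,278.00 × 0.0202 = $46.02
State unemployment insurance (employee share): $2,402.95 × 0.005 = $12.01
Medicare tax: $2,402.95 × 0.0141 = $33.88
SDI: $2,402.95 × 0.0175 = $42.05
Employee stock purchase plan: $2,402.95 × 0.0242 = $58.15
Total deductions = $124.95 + $73.81 + $46.02 + $12.01 + $33.88 + $42.05 + $58.15 = $390.87
Net pay = $2,402.95 − $390.87 = $2,012.08

$2,012.08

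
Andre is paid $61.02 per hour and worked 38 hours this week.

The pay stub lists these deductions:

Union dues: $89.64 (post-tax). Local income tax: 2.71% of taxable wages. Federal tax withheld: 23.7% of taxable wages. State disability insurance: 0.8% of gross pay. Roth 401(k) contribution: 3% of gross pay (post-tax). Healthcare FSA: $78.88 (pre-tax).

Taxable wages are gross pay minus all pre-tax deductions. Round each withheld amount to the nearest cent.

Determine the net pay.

Gross pay: 38 × $61.02 = $2,318.76
Healthcare FSA: $78.88
Taxable wages = $2,318.76 − $78.88 = $2,239.88
Federal tax withheld: $2,239.88 × 0.237 = $530.85
Local income tax: $2,239.88 × 0.0271 = $60.70
State disability insurance: $2,318.76 × 0.008 = $18.55
Union dues: $89.64
Roth 401(k) contribution: $2,318.76 × 0.03 = $69.56
Total deductions = $78.88 + $530.85 + $60.70 + $18.55 + $89.64 + $69.56 = $848.18
Net pay = $2,318.76 − $848.18 = $1,470.58

$1,470.58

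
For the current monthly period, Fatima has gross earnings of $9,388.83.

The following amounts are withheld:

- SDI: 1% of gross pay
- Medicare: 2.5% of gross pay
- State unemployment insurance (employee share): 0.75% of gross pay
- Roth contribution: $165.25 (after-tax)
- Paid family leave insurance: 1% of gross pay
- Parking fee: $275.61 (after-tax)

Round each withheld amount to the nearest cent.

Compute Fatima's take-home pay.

$8,455.05

Paid family leave insurance: $9,388.83 × 0.01 = $93.89
Medicare: $9,388.83 × 0.025 = $234.72
SDI: $9,388.83 × 0.01 = $93.89
State unemployment insurance (employee share): $9,388.83 × 0.0075 = $70.42
Parking fee: $275.61
Roth contribution: $165.25
Total deductions = $93.89 + $234.72 + $93.89 + $70.42 + $275.61 + $165.25 = $933.78
Net pay = $9,388.83 − $933.78 = $8,455.05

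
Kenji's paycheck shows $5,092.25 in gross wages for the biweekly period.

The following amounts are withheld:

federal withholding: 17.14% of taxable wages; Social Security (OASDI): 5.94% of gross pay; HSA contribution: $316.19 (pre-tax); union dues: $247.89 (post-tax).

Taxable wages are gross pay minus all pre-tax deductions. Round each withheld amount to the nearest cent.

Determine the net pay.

HSA contribution: $316.19
Taxable wages = $5,092.25 − $316.19 = $4,776.06
Federal withholding: $4,776.06 × 0.1714 = $818.62
Social Security (OASDI): $5,092.25 × 0.0594 = $302.48
Union dues: $247.89
Total deductions = $316.19 + $818.62 + $302.48 + $247.89 = $1,685.18
Net pay = $5,092.25 − $1,685.18 = $3,407.07

$3,407.07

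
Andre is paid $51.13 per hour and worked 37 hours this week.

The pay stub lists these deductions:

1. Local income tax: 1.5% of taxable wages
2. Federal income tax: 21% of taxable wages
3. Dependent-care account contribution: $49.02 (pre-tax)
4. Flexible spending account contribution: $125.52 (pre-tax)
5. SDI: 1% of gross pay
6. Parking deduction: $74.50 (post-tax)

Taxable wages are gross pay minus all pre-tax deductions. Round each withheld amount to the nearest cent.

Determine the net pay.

Gross pay: 37 × $51.13 = $1,891.81
Flexible spending account contribution: $125.52
Dependent-care account contribution: $49.02
Pre-tax total = $125.52 + $49.02 = $174.54
Taxable wages = $1,891.81 − $174.54 = $1,717.27
Federal income tax: $1,717.27 × 0.21 = $360.63
Local income tax: $1,717.27 × 0.015 = $25.76
SDI: $1,891.81 × 0.01 = $18.92
Parking deduction: $74.50
Total deductions = $125.52 + $49.02 + $360.63 + $25.76 + $18.92 + $74.50 = $654.35
Net pay = $1,891.81 − $654.35 = $1,237.46

$1,237.46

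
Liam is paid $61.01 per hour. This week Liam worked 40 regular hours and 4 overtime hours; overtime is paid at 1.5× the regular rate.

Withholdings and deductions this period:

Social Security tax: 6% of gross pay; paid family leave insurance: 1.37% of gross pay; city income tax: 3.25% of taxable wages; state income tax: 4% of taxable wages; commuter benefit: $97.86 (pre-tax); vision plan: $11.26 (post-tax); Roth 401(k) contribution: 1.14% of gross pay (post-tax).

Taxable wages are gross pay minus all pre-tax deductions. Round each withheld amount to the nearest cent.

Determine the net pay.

Regular pay: 40 × $61.01 = $2,440.40
Overtime pay: 4 × $61.01 × 1.5 = $366.06
Gross pay = $2,440.40 + $366.06 = $2,806.46
Commuter benefit: $97.86
Taxable wages = $2,806.46 − $97.86 = $2,708.60
City income tax: $2,708.60 × 0.0325 = $88.03
State income tax: $2,708.60 × 0.04 = $108.34
Social Security tax: $2,806.46 × 0.06 = $168.39
Paid family leave insurance: $2,806.46 × 0.0137 = $38.45
Vision plan: $11.26
Roth 401(k) contribution: $2,806.46 × 0.0114 = $31.99
Total deductions = $97.86 + $88.03 + $108.34 + $168.39 + $38.45 + $11.26 + $31.99 = $544.32
Net pay = $2,806.46 − $544.32 = $2,262.14

$2,262.14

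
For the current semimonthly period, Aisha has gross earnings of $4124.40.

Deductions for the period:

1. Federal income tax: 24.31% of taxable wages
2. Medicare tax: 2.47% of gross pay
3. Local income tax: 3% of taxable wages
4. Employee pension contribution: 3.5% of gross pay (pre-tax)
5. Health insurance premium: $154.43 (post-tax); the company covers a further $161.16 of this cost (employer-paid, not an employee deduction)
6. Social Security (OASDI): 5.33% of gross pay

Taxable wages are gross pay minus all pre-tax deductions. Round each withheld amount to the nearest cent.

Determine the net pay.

$2416.97

Employee pension contribution: $4124.40 × 0.035 = $144.35
Taxable wages = $4124.40 − $144.35 = $3980.05
Local income tax: $3980.05 × 0.03 = $119.40
Federal income tax: $3980.05 × 0.2431 = $967.55
Social Security (OASDI): $4124.40 × 0.0533 = $219.83
Medicare tax: $4124.40 × 0.0247 = $101.87
Health insurance premium: $154.43
(Employer's $161.16 toward health insurance premium is not withheld from the employee.)
Total deductions = $144.35 + $119.40 + $967.55 + $219.83 + $101.87 + $154.43 = $1707.43
Net pay = $4124.40 − $1707.43 = $2416.97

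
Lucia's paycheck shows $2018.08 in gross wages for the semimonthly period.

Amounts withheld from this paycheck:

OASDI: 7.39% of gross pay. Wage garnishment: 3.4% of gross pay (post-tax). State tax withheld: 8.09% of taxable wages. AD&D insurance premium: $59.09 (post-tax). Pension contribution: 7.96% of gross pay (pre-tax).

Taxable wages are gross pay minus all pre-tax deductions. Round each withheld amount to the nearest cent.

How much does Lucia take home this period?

$1430.33

Pension contribution: $2018.08 × 0.0796 = $160.64
Taxable wages = $2018.08 − $160.64 = $1857.44
State tax withheld: $1857.44 × 0.0809 = $150.27
OASDI: $2018.08 × 0.0739 = $149.14
Wage garnishment: $2018.08 × 0.034 = $68.61
AD&D insurance premium: $59.09
Total deductions = $160.64 + $150.27 + $149.14 + $68.61 + $59.09 = $587.75
Net pay = $2018.08 − $587.75 = $1430.33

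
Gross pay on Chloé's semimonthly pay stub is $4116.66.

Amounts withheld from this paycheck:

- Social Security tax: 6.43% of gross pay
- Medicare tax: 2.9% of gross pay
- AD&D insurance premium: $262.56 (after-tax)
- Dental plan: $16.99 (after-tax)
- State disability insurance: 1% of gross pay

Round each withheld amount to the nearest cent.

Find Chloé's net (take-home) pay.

$3411.86

State disability insurance: $4116.66 × 0.01 = $41.17
Social Security tax: $4116.66 × 0.0643 = $264.70
Medicare tax: $4116.66 × 0.029 = $119.38
Dental plan: $16.99
AD&D insurance premium: $262.56
Total deductions = $41.17 + $264.70 + $119.38 + $16.99 + $262.56 = $704.80
Net pay = $4116.66 − $704.80 = $3411.86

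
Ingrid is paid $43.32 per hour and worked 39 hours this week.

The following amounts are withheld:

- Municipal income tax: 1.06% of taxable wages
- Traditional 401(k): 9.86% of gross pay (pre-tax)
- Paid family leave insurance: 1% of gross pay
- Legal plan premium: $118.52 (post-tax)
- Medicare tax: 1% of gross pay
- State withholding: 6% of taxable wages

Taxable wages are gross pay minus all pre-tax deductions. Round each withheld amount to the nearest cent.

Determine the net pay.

$1263.09

Gross pay: 39 × $43.32 = $1689.48
Traditional 401(k): $1689.48 × 0.0986 = $166.58
Taxable wages = $1689.48 − $166.58 = $1522.90
Municipal income tax: $1522.90 × 0.0106 = $16.14
State withholding: $1522.90 × 0.06 = $91.37
Paid family leave insurance: $1689.48 × 0.01 = $16.89
Medicare tax: $1689.48 × 0.01 = $16.89
Legal plan premium: $118.52
Total deductions = $166.58 + $16.14 + $91.37 + $16.89 + $16.89 + $118.52 = $426.39
Net pay = $1689.48 − $426.39 = $1263.09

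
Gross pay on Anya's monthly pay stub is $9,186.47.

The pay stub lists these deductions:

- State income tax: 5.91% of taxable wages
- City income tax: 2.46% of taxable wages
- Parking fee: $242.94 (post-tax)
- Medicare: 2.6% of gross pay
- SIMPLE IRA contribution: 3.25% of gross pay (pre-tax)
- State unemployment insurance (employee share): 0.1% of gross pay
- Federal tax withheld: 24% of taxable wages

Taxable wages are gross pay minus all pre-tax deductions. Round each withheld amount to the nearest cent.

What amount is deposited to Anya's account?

$5,519.91

SIMPLE IRA contribution: $9,186.47 × 0.0325 = $298.56
Taxable wages = $9,186.47 − $298.56 = $8,887.91
State income tax: $8,887.91 × 0.0591 = $525.28
Federal tax withheld: $8,887.91 × 0.24 = $2,133.10
City income tax: $8,887.91 × 0.0246 = $218.64
State unemployment insurance (employee share): $9,186.47 × 0.001 = $9.19
Medicare: $9,186.47 × 0.026 = $238.85
Parking fee: $242.94
Total deductions = $298.56 + $525.28 + $2,133.10 + $218.64 + $9.19 + $238.85 + $242.94 = $3,666.56
Net pay = $9,186.47 − $3,666.56 = $5,519.91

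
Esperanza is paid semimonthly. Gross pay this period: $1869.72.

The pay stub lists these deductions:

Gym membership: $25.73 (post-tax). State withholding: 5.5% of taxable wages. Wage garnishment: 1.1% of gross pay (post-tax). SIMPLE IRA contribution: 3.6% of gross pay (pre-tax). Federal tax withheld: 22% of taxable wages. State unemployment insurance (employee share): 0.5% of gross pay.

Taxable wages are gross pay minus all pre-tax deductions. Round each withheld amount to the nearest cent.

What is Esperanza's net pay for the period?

SIMPLE IRA contribution: $1869.72 × 0.036 = $67.31
Taxable wages = $1869.72 − $67.31 = $1802.41
State withholding: $1802.41 × 0.055 = $99.13
Federal tax withheld: $1802.41 × 0.22 = $396.53
State unemployment insurance (employee share): $1869.72 × 0.005 = $9.35
Gym membership: $25.73
Wage garnishment: $1869.72 × 0.011 = $20.57
Total deductions = $67.31 + $99.13 + $396.53 + $9.35 + $25.73 + $20.57 = $618.62
Net pay = $1869.72 − $618.62 = $1251.10

$1251.10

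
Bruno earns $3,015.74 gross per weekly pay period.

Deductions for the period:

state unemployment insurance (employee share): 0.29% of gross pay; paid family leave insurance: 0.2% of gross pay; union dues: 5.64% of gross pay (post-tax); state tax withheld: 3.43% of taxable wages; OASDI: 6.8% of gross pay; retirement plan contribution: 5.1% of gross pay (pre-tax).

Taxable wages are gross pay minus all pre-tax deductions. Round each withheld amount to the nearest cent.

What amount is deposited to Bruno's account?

$2,373.84

Retirement plan contribution: $3,015.74 × 0.051 = $153.80
Taxable wages = $3,015.74 − $153.80 = $2,861.94
State tax withheld: $2,861.94 × 0.0343 = $98.16
Paid family leave insurance: $3,015.74 × 0.002 = $6.03
State unemployment insurance (employee share): $3,015.74 × 0.0029 = $8.75
OASDI: $3,015.74 × 0.068 = $205.07
Union dues: $3,015.74 × 0.0564 = $170.09
Total deductions = $153.80 + $98.16 + $6.03 + $8.75 + $205.07 + $170.09 = $641.90
Net pay = $3,015.74 − $641.90 = $2,373.84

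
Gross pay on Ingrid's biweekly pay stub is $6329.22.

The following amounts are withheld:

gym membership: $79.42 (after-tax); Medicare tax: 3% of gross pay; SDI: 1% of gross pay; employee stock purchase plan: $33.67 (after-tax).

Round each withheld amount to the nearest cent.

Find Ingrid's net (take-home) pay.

Medicare tax: $6329.22 × 0.03 = $189.88
SDI: $6329.22 × 0.01 = $63.29
Gym membership: $79.42
Employee stock purchase plan: $33.67
Total deductions = $189.88 + $63.29 + $79.42 + $33.67 = $366.26
Net pay = $6329.22 − $366.26 = $5962.96

$5962.96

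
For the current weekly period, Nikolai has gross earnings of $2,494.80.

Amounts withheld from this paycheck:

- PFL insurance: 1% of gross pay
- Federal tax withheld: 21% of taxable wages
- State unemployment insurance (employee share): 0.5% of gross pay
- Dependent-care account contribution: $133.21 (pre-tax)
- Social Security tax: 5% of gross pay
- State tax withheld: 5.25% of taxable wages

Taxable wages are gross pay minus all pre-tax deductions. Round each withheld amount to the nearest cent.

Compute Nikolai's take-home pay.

$1,579.52

Dependent-care account contribution: $133.21
Taxable wages = $2,494.80 − $133.21 = $2,361.59
State tax withheld: $2,361.59 × 0.0525 = $123.98
Federal tax withheld: $2,361.59 × 0.21 = $495.93
State unemployment insurance (employee share): $2,494.80 × 0.005 = $12.47
PFL insurance: $2,494.80 × 0.01 = $24.95
Social Security tax: $2,494.80 × 0.05 = $124.74
Total deductions = $133.21 + $123.98 + $495.93 + $12.47 + $24.95 + $124.74 = $915.28
Net pay = $2,494.80 − $915.28 = $1,579.52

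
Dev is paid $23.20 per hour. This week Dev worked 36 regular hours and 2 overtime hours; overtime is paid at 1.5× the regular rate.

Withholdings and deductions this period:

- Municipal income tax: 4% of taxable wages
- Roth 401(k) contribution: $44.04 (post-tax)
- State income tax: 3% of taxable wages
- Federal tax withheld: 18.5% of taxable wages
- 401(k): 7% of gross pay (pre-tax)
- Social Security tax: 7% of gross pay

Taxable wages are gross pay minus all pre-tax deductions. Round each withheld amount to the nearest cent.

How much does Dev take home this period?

$519.51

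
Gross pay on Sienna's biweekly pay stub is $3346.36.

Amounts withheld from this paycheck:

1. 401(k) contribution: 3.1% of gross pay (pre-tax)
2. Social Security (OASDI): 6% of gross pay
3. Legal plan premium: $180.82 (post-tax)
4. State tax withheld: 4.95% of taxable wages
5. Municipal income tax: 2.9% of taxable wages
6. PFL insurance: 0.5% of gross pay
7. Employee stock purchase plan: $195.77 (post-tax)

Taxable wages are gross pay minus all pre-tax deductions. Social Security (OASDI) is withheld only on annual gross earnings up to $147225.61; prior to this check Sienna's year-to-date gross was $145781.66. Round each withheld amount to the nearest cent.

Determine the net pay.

401(k) contribution: $3346.36 × 0.031 = $103.74
Taxable wages = $3346.36 − $103.74 = $3242.62
Municipal income tax: $3242.62 × 0.029 = $94.04
State tax withheld: $3242.62 × 0.0495 = $160.51
PFL insurance: $3346.36 × 0.005 = $16.73
Social Security (OASDI): only $147225.61 − $145781.66 = $1443.95 of this check is subject → $1443.95 × 0.06 = $86.64
Legal plan premium: $180.82
Employee stock purchase plan: $195.77
Total deductions = $103.74 + $94.04 + $160.51 + $16.73 + $86.64 + $180.82 + $195.77 = $838.25
Net pay = $3346.36 − $838.25 = $2508.11

$2508.11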